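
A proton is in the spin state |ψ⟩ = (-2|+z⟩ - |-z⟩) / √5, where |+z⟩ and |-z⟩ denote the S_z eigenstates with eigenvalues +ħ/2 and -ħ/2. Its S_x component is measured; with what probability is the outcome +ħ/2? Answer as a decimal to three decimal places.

0.900

|+x⟩ = (|+z⟩ + |-z⟩)/√2, so ⟨+x|ψ⟩ = (-3) / (√2·√5).
P = |-3|² / 10 = 9/10.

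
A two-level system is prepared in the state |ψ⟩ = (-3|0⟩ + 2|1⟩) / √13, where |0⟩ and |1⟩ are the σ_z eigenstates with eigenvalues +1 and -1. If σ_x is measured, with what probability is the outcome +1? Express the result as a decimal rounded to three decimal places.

|+x⟩ = (|0⟩ + |1⟩)/√2, so ⟨+x|ψ⟩ = (-1) / (√2·√13).
P = |-1|² / 26 = 1/26.

0.038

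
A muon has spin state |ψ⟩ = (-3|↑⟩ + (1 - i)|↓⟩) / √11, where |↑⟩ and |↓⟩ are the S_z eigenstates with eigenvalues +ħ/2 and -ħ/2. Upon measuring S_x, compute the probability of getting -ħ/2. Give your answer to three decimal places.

|-x⟩ = (|↑⟩ - |↓⟩)/√2, so ⟨-x|ψ⟩ = (-4 + i) / (√2·√11).
P = |-4 + i|² / 22 = 17/22.

0.773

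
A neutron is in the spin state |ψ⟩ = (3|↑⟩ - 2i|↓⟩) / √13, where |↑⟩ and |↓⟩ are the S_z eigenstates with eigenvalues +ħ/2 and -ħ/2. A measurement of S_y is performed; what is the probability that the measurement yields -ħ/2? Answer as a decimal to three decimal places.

0.962

|-y⟩ = (|↑⟩ - i|↓⟩)/√2, so ⟨-y|ψ⟩ = (5) / (√2·√13).
P = |5|² / 26 = 25/26.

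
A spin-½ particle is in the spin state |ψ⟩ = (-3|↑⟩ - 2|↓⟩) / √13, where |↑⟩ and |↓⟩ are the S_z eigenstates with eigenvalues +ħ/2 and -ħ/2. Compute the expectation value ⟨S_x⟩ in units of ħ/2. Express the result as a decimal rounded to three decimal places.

0.923

⟨σ_x⟩ = 2 Re(a* b)/(|a|²+|b|²) with a = -3, b = -2.
a* b = 6, so ⟨σ_x⟩ = 12/13.
⟨S_x⟩ = (ħ/2)·⟨σ_x⟩.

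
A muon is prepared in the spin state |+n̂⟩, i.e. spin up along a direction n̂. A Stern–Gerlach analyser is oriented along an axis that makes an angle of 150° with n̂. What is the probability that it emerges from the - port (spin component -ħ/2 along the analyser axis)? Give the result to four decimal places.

0.9330

For spin-½, the probability of finding spin-up along an axis at angle θ to the initial spin direction is cos²(θ/2); spin-down is sin²(θ/2).
θ = 150°, so P = sin²(75°) ≈ 0.9330.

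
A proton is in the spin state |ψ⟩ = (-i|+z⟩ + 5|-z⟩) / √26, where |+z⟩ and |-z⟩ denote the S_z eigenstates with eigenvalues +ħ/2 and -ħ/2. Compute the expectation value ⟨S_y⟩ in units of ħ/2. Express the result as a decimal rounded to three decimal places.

⟨σ_y⟩ = 2 Im(a* b)/(|a|²+|b|²) with a = -i, b = 5.
a* b = 5i, so ⟨σ_y⟩ = 10/26.
⟨S_y⟩ = (ħ/2)·⟨σ_y⟩.

0.385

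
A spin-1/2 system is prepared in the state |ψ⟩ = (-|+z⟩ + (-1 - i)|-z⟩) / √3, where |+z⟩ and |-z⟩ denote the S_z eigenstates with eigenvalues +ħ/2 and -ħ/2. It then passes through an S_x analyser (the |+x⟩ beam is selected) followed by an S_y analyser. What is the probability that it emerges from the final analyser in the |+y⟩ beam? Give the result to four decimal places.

0.4167

First analyser (S_x): P(|+x⟩) = |⟨+x|ψ⟩|² = 5/6.
After stage 1 the state is |+x⟩; P(|+y⟩) = |⟨+y|+x⟩|² = 1/2.
Joint probability = 5/6 × 1/2 = 0.4167.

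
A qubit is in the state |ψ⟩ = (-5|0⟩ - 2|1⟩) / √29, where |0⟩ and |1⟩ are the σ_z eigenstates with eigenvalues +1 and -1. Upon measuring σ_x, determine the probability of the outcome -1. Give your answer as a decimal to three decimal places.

0.155

|-x⟩ = (|0⟩ - |1⟩)/√2, so ⟨-x|ψ⟩ = (-3) / (√2·√29).
P = |-3|² / 58 = 9/58.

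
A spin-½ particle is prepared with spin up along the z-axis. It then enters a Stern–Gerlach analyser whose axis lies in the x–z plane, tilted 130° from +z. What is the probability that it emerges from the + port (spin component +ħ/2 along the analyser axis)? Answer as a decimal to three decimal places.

For spin-½, the probability of finding spin-up along an axis at angle θ to the initial spin direction is cos²(θ/2); spin-down is sin²(θ/2).
θ = 130°, so P = cos²(65°) ≈ 0.179.

0.179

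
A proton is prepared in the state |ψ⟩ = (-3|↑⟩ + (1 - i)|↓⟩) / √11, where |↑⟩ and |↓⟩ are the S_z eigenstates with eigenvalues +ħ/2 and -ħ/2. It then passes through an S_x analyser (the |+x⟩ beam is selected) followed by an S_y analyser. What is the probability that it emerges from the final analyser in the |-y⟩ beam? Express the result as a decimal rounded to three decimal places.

First analyser (S_x): P(|+x⟩) = |⟨+x|ψ⟩|² = 5/22.
After stage 1 the state is |+x⟩; P(|-y⟩) = |⟨-y|+x⟩|² = 1/2.
Joint probability = 5/22 × 1/2 = 0.114.

0.114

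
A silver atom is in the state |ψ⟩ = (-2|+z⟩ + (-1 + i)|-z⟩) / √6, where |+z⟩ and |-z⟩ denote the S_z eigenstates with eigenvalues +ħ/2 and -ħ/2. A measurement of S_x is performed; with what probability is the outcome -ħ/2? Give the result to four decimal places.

0.1667

|-x⟩ = (|+z⟩ - |-z⟩)/√2, so ⟨-x|ψ⟩ = (-1 - i) / (√2·√6).
P = |-1 - i|² / 12 = 2/12.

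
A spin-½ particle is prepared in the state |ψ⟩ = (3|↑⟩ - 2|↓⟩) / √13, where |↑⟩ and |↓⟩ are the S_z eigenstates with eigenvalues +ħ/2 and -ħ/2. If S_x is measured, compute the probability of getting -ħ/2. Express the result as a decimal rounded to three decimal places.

0.962

|-x⟩ = (|↑⟩ - |↓⟩)/√2, so ⟨-x|ψ⟩ = (5) / (√2·√13).
P = |5|² / 26 = 25/26.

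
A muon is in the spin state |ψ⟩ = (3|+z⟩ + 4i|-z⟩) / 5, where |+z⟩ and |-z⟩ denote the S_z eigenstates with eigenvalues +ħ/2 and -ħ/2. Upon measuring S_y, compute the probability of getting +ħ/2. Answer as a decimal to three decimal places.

0.980

|+y⟩ = (|+z⟩ + i|-z⟩)/√2, so ⟨+y|ψ⟩ = (7) / (√2·5).
P = |7|² / 50 = 49/50.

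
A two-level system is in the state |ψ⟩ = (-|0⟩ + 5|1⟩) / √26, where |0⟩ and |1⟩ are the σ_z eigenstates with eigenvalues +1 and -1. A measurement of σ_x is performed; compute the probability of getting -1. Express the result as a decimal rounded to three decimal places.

0.692

|-x⟩ = (|0⟩ - |1⟩)/√2, so ⟨-x|ψ⟩ = (-6) / (√2·√26).
P = |-6|² / 52 = 36/52.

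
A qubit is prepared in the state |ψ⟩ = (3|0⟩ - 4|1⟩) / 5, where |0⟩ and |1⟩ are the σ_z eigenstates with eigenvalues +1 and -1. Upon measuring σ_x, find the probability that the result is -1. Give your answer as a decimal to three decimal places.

|-x⟩ = (|0⟩ - |1⟩)/√2, so ⟨-x|ψ⟩ = (7) / (√2·5).
P = |7|² / 50 = 49/50.

0.980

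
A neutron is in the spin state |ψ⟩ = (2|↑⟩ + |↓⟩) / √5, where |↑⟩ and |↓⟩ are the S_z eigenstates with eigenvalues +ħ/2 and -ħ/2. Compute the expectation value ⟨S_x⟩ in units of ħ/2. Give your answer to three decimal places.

0.800

⟨σ_x⟩ = 2 Re(a* b)/(|a|²+|b|²) with a = 2, b = 1.
a* b = 2, so ⟨σ_x⟩ = 4/5.
⟨S_x⟩ = (ħ/2)·⟨σ_x⟩.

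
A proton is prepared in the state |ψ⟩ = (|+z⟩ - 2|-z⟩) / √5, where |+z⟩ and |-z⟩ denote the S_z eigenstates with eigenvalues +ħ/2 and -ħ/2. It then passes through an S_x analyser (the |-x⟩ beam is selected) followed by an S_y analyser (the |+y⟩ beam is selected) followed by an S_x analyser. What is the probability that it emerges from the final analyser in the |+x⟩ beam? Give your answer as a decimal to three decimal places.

First analyser (S_x): P(|-x⟩) = |⟨-x|ψ⟩|² = 9/10.
After stage 1 the state is |-x⟩; P(|+y⟩) = |⟨+y|-x⟩|² = 1/2.
After stage 2 the state is |+y⟩; P(|+x⟩) = |⟨+x|+y⟩|² = 1/2.
Joint probability = 9/10 × 1/2 × 1/2 = 0.225.

0.225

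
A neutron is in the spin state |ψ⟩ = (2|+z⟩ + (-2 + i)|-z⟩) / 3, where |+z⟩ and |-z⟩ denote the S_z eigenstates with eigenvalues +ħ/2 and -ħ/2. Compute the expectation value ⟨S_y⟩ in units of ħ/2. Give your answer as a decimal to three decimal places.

⟨σ_y⟩ = 2 Im(a* b)/(|a|²+|b|²) with a = 2, b = (-2 + i).
a* b = (-4 + 2i), so ⟨σ_y⟩ = 4/9.
⟨S_y⟩ = (ħ/2)·⟨σ_y⟩.

0.444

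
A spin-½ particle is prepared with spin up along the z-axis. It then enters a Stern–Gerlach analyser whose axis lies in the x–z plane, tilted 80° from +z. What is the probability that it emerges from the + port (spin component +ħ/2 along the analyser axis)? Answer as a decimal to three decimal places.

For spin-½, the probability of finding spin-up along an axis at angle θ to the initial spin direction is cos²(θ/2); spin-down is sin²(θ/2).
θ = 80°, so P = cos²(40°) ≈ 0.587.

0.587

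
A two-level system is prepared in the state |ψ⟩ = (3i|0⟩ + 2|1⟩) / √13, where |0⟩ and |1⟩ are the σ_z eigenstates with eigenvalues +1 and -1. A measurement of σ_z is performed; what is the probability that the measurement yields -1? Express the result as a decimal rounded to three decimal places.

The -1 outcome corresponds to |1⟩. Its amplitude in |ψ⟩ is 2/√13.
P = |2|² / 13 = 4/13.

0.308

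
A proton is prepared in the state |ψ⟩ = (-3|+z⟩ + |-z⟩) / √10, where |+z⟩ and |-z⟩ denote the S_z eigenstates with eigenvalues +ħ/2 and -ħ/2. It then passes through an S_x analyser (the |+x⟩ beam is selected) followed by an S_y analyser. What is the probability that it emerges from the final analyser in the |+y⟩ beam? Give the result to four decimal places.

0.1000

First analyser (S_x): P(|+x⟩) = |⟨+x|ψ⟩|² = 4/20.
After stage 1 the state is |+x⟩; P(|+y⟩) = |⟨+y|+x⟩|² = 1/2.
Joint probability = 4/20 × 1/2 = 0.1000.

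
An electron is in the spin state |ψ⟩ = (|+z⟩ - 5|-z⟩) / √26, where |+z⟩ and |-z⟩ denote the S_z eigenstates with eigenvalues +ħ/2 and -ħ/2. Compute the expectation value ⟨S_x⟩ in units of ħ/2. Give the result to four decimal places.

-0.3846

⟨σ_x⟩ = 2 Re(a* b)/(|a|²+|b|²) with a = 1, b = -5.
a* b = -5, so ⟨σ_x⟩ = -10/26.
⟨S_x⟩ = (ħ/2)·⟨σ_x⟩.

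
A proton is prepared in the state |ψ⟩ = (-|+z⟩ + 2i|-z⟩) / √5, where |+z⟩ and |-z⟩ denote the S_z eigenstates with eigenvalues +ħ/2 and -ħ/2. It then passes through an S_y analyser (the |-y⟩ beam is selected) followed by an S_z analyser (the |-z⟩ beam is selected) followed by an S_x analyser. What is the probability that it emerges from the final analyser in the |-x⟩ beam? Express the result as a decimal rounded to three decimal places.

First analyser (S_y): P(|-y⟩) = |⟨-y|ψ⟩|² = 9/10.
After stage 1 the state is |-y⟩; P(|-z⟩) = |⟨-z|-y⟩|² = 1/2.
After stage 2 the state is |-z⟩; P(|-x⟩) = |⟨-x|-z⟩|² = 1/2.
Joint probability = 9/10 × 1/2 × 1/2 = 0.225.

0.225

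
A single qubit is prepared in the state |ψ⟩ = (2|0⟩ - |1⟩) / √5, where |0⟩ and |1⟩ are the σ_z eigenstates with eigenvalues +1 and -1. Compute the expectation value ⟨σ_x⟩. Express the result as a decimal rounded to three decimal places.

⟨σ_x⟩ = 2 Re(a* b)/(|a|²+|b|²) with a = 2, b = -1.
a* b = -2, so ⟨σ_x⟩ = -4/5.

-0.800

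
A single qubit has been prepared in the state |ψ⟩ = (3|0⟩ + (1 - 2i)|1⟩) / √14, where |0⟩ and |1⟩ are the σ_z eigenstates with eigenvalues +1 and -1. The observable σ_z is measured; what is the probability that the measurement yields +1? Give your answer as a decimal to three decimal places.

The +1 outcome corresponds to |0⟩. Its amplitude in |ψ⟩ is 3/√14.
P = |3|² / 14 = 9/14.

0.643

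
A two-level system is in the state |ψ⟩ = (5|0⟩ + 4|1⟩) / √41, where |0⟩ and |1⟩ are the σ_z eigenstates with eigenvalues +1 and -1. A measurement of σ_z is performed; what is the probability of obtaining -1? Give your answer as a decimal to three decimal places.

0.390

The -1 outcome corresponds to |1⟩. Its amplitude in |ψ⟩ is 4/√41.
P = |4|² / 41 = 16/41.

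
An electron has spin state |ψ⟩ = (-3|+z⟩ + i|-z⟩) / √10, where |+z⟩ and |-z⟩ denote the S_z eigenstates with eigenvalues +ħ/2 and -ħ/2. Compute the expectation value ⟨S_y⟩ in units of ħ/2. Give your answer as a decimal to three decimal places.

-0.600

⟨σ_y⟩ = 2 Im(a* b)/(|a|²+|b|²) with a = -3, b = i.
a* b = -3i, so ⟨σ_y⟩ = -6/10.
⟨S_y⟩ = (ħ/2)·⟨σ_y⟩.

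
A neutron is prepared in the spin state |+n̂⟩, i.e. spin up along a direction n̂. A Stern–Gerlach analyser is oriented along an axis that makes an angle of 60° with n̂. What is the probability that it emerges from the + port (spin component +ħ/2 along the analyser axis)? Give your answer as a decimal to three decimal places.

0.750

For spin-½, the probability of finding spin-up along an axis at angle θ to the initial spin direction is cos²(θ/2); spin-down is sin²(θ/2).
θ = 60°, so P = cos²(30°) ≈ 0.750.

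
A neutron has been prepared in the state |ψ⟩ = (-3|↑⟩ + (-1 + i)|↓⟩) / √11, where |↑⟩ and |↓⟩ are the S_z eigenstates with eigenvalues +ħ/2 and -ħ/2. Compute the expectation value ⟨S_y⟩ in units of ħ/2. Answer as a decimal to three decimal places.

⟨σ_y⟩ = 2 Im(a* b)/(|a|²+|b|²) with a = -3, b = (-1 + i).
a* b = (3 - 3i), so ⟨σ_y⟩ = -6/11.
⟨S_y⟩ = (ħ/2)·⟨σ_y⟩.

-0.545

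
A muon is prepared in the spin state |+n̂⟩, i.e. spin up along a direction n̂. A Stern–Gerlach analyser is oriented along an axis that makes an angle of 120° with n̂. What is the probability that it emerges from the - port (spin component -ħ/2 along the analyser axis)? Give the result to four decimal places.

For spin-½, the probability of finding spin-up along an axis at angle θ to the initial spin direction is cos²(θ/2); spin-down is sin²(θ/2).
θ = 120°, so P = sin²(60°) ≈ 0.7500.

0.7500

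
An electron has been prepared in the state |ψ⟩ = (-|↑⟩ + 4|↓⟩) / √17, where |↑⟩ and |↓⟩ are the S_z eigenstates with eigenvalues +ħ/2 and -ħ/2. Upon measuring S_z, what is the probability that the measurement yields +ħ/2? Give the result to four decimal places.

0.0588

The +ħ/2 outcome corresponds to |↑⟩. Its amplitude in |ψ⟩ is -1/√17.
P = |-1|² / 17 = 1/17.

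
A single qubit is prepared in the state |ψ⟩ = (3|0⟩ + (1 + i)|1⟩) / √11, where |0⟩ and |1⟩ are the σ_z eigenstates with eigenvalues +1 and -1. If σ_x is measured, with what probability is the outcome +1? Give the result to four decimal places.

|+x⟩ = (|0⟩ + |1⟩)/√2, so ⟨+x|ψ⟩ = (4 + i) / (√2·√11).
P = |4 + i|² / 22 = 17/22.

0.7727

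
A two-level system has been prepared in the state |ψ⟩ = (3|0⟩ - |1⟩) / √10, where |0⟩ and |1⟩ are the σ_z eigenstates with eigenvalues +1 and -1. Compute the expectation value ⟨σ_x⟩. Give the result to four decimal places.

-0.6000

⟨σ_x⟩ = 2 Re(a* b)/(|a|²+|b|²) with a = 3, b = -1.
a* b = -3, so ⟨σ_x⟩ = -6/10.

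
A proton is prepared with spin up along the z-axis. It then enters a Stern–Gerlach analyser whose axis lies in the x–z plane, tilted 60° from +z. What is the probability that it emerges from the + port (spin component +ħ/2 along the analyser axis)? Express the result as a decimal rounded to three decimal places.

For spin-½, the probability of finding spin-up along an axis at angle θ to the initial spin direction is cos²(θ/2); spin-down is sin²(θ/2).
θ = 60°, so P = cos²(30°) ≈ 0.750.

0.750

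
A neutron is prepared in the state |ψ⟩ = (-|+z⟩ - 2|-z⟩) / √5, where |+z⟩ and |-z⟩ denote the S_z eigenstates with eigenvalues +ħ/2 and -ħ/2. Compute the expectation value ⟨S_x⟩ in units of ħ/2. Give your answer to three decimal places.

0.800

⟨σ_x⟩ = 2 Re(a* b)/(|a|²+|b|²) with a = -1, b = -2.
a* b = 2, so ⟨σ_x⟩ = 4/5.
⟨S_x⟩ = (ħ/2)·⟨σ_x⟩.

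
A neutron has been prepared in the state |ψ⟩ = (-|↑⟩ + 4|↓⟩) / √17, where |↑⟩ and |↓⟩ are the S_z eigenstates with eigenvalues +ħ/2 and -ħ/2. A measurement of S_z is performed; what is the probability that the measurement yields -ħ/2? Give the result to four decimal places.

The -ħ/2 outcome corresponds to |↓⟩. Its amplitude in |ψ⟩ is 4/√17.
P = |4|² / 17 = 16/17.

0.9412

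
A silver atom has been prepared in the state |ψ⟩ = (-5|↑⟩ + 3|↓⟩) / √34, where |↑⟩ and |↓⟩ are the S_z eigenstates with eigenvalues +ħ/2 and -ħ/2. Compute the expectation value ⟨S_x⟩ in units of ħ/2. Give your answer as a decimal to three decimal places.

-0.882

⟨σ_x⟩ = 2 Re(a* b)/(|a|²+|b|²) with a = -5, b = 3.
a* b = -15, so ⟨σ_x⟩ = -30/34.
⟨S_x⟩ = (ħ/2)·⟨σ_x⟩.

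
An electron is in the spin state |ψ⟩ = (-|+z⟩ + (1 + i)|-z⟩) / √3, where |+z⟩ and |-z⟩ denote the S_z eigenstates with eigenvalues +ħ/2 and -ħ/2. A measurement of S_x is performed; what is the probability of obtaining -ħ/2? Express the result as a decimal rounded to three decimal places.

|-x⟩ = (|+z⟩ - |-z⟩)/√2, so ⟨-x|ψ⟩ = (-2 - i) / (√2·√3).
P = |-2 - i|² / 6 = 5/6.

0.833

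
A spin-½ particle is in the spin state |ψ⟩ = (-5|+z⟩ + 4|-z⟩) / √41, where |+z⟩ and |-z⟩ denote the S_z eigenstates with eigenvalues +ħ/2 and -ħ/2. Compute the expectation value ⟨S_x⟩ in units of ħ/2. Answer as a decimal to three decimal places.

⟨σ_x⟩ = 2 Re(a* b)/(|a|²+|b|²) with a = -5, b = 4.
a* b = -20, so ⟨σ_x⟩ = -40/41.
⟨S_x⟩ = (ħ/2)·⟨σ_x⟩.

-0.976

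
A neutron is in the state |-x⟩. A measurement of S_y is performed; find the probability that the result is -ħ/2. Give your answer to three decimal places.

In the S_z basis, |-x⟩ = (|+z⟩ - |-z⟩)/√2 and |-y⟩ = (|+z⟩ - i|-z⟩)/√2.
|⟨-y|-x⟩|² = 1/2.

0.500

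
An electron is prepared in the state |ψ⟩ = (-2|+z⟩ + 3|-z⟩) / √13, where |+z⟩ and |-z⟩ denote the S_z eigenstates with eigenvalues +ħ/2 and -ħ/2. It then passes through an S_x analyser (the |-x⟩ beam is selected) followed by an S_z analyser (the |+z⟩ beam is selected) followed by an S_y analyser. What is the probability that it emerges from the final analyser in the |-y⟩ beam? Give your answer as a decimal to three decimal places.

0.240

First analyser (S_x): P(|-x⟩) = |⟨-x|ψ⟩|² = 25/26.
After stage 1 the state is |-x⟩; P(|+z⟩) = |⟨+z|-x⟩|² = 1/2.
After stage 2 the state is |+z⟩; P(|-y⟩) = |⟨-y|+z⟩|² = 1/2.
Joint probability = 25/26 × 1/2 × 1/2 = 0.240.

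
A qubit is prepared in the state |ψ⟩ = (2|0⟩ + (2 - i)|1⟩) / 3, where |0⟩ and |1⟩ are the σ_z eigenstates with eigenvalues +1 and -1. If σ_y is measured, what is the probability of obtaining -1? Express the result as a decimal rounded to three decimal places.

|-y⟩ = (|0⟩ - i|1⟩)/√2, so ⟨-y|ψ⟩ = (3 + 2i) / (√2·3).
P = |3 + 2i|² / 18 = 13/18.

0.722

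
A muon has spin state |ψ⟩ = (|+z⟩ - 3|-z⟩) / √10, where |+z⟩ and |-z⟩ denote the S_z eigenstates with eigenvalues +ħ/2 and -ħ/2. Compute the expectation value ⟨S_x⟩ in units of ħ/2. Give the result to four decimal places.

⟨σ_x⟩ = 2 Re(a* b)/(|a|²+|b|²) with a = 1, b = -3.
a* b = -3, so ⟨σ_x⟩ = -6/10.
⟨S_x⟩ = (ħ/2)·⟨σ_x⟩.

-0.6000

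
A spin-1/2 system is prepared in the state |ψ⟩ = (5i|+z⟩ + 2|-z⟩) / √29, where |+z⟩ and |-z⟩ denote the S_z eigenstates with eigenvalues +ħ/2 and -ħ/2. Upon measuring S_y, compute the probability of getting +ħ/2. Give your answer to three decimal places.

|+y⟩ = (|+z⟩ + i|-z⟩)/√2, so ⟨+y|ψ⟩ = (3i) / (√2·√29).
P = |3i|² / 58 = 9/58.

0.155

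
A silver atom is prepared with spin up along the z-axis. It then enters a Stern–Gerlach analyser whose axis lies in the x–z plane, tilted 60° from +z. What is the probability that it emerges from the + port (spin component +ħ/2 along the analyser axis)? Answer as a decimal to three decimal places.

For spin-½, the probability of finding spin-up along an axis at angle θ to the initial spin direction is cos²(θ/2); spin-down is sin²(θ/2).
θ = 60°, so P = cos²(30°) ≈ 0.750.

0.750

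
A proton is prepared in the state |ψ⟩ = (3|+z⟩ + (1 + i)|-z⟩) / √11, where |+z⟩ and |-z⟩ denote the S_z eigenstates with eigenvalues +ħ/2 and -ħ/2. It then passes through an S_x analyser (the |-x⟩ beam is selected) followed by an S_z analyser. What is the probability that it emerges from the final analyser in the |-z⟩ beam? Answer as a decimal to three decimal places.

First analyser (S_x): P(|-x⟩) = |⟨-x|ψ⟩|² = 5/22.
After stage 1 the state is |-x⟩; P(|-z⟩) = |⟨-z|-x⟩|² = 1/2.
Joint probability = 5/22 × 1/2 = 0.114.

0.114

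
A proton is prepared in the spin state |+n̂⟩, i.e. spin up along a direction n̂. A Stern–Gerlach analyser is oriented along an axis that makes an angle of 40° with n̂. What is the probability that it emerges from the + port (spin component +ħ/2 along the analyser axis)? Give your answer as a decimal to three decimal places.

0.883

For spin-½, the probability of finding spin-up along an axis at angle θ to the initial spin direction is cos²(θ/2); spin-down is sin²(θ/2).
θ = 40°, so P = cos²(20°) ≈ 0.883.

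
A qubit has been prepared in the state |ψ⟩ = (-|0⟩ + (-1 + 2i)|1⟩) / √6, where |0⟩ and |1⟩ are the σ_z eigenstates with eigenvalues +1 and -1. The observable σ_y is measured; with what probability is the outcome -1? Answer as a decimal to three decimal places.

0.833

|-y⟩ = (|0⟩ - i|1⟩)/√2, so ⟨-y|ψ⟩ = (-3 - i) / (√2·√6).
P = |-3 - i|² / 12 = 10/12.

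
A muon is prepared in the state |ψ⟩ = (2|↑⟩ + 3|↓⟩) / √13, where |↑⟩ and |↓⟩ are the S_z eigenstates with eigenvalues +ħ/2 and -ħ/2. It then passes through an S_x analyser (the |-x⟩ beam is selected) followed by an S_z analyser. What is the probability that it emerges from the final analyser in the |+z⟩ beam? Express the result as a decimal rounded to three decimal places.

0.019

First analyser (S_x): P(|-x⟩) = |⟨-x|ψ⟩|² = 1/26.
After stage 1 the state is |-x⟩; P(|+z⟩) = |⟨+z|-x⟩|² = 1/2.
Joint probability = 1/26 × 1/2 = 0.019.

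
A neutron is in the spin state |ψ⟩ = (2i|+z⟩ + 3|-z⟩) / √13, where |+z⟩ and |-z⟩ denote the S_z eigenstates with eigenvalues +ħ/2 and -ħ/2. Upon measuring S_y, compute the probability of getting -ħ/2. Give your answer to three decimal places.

0.962

|-y⟩ = (|+z⟩ - i|-z⟩)/√2, so ⟨-y|ψ⟩ = (5i) / (√2·√13).
P = |5i|² / 26 = 25/26.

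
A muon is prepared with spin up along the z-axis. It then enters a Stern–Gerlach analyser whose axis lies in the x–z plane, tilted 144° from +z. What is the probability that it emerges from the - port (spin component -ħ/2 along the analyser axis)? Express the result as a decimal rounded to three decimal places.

0.905

For spin-½, the probability of finding spin-up along an axis at angle θ to the initial spin direction is cos²(θ/2); spin-down is sin²(θ/2).
θ = 144°, so P = sin²(72°) ≈ 0.905.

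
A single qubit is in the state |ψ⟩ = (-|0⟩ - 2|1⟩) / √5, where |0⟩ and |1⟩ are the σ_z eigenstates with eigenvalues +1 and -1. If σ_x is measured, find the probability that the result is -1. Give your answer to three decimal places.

|-x⟩ = (|0⟩ - |1⟩)/√2, so ⟨-x|ψ⟩ = (1) / (√2·√5).
P = |1|² / 10 = 1/10.

0.100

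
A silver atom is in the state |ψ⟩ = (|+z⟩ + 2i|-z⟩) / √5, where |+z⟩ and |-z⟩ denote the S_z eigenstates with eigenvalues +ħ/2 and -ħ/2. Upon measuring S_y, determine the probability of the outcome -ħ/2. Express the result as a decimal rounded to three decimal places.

|-y⟩ = (|+z⟩ - i|-z⟩)/√2, so ⟨-y|ψ⟩ = (-1) / (√2·√5).
P = |-1|² / 10 = 1/10.

0.100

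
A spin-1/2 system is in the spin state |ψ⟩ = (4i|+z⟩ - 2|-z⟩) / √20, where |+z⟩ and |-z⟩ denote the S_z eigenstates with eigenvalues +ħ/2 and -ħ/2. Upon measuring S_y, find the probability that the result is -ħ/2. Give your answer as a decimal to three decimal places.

|-y⟩ = (|+z⟩ - i|-z⟩)/√2, so ⟨-y|ψ⟩ = (2i) / (√2·√20).
P = |2i|² / 40 = 4/40.

0.100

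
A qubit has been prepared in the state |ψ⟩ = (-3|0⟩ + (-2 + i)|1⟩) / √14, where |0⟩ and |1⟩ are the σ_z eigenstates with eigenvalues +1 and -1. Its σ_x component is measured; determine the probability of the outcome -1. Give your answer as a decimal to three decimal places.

0.071

|-x⟩ = (|0⟩ - |1⟩)/√2, so ⟨-x|ψ⟩ = (-1 - i) / (√2·√14).
P = |-1 - i|² / 28 = 2/28.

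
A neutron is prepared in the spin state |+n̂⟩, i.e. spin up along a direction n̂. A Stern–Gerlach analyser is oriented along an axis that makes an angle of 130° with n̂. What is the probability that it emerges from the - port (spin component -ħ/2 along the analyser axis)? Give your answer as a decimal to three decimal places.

0.821

For spin-½, the probability of finding spin-up along an axis at angle θ to the initial spin direction is cos²(θ/2); spin-down is sin²(θ/2).
θ = 130°, so P = sin²(65°) ≈ 0.821.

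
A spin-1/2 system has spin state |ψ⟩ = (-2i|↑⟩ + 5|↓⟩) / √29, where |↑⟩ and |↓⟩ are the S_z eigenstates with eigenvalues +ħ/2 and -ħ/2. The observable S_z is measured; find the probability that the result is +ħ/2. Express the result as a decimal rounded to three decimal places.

The +ħ/2 outcome corresponds to |↑⟩. Its amplitude in |ψ⟩ is -2i/√29.
P = |-2i|² / 29 = 4/29.

0.138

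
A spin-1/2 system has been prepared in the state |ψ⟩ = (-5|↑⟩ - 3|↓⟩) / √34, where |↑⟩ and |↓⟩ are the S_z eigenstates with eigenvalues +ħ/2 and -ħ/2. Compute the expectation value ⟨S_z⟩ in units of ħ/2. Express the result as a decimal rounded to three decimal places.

⟨σ_z⟩ = |a|² - |b|² divided by |a|²+|b|², with a, b the |↑⟩, |↓⟩ amplitudes.
= (25 - 9)/34 = 16/34.
⟨S_z⟩ = (ħ/2)·⟨σ_z⟩.

0.471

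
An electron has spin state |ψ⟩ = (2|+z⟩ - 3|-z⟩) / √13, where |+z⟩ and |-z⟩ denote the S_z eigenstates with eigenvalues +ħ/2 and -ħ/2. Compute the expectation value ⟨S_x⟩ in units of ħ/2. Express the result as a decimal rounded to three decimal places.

-0.923

⟨σ_x⟩ = 2 Re(a* b)/(|a|²+|b|²) with a = 2, b = -3.
a* b = -6, so ⟨σ_x⟩ = -12/13.
⟨S_x⟩ = (ħ/2)·⟨σ_x⟩.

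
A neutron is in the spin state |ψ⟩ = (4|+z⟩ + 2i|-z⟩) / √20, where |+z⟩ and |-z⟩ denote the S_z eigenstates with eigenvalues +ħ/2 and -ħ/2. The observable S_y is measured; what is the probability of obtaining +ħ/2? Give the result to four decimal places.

|+y⟩ = (|+z⟩ + i|-z⟩)/√2, so ⟨+y|ψ⟩ = (6) / (√2·√20).
P = |6|² / 40 = 36/40.

0.9000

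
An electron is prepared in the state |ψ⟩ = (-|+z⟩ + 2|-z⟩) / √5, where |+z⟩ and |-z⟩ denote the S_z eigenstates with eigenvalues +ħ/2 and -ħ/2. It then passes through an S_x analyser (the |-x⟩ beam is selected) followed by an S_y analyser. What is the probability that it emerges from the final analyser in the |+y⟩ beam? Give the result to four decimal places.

0.4500

First analyser (S_x): P(|-x⟩) = |⟨-x|ψ⟩|² = 9/10.
After stage 1 the state is |-x⟩; P(|+y⟩) = |⟨+y|-x⟩|² = 1/2.
Joint probability = 9/10 × 1/2 = 0.4500.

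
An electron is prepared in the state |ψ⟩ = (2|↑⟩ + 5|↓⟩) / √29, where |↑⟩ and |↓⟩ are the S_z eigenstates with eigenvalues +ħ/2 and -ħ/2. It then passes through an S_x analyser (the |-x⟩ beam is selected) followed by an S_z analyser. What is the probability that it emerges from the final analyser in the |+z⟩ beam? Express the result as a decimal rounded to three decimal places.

First analyser (S_x): P(|-x⟩) = |⟨-x|ψ⟩|² = 9/58.
After stage 1 the state is |-x⟩; P(|+z⟩) = |⟨+z|-x⟩|² = 1/2.
Joint probability = 9/58 × 1/2 = 0.078.

0.078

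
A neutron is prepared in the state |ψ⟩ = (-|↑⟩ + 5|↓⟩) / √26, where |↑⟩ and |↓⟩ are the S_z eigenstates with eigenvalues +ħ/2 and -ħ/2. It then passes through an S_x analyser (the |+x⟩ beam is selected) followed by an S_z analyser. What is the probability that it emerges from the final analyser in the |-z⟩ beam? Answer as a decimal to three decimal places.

First analyser (S_x): P(|+x⟩) = |⟨+x|ψ⟩|² = 16/52.
After stage 1 the state is |+x⟩; P(|-z⟩) = |⟨-z|+x⟩|² = 1/2.
Joint probability = 16/52 × 1/2 = 0.154.

0.154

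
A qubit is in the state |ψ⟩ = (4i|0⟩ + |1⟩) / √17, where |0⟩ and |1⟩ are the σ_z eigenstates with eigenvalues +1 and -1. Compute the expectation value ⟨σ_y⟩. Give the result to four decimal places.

⟨σ_y⟩ = 2 Im(a* b)/(|a|²+|b|²) with a = 4i, b = 1.
a* b = -4i, so ⟨σ_y⟩ = -8/17.

-0.4706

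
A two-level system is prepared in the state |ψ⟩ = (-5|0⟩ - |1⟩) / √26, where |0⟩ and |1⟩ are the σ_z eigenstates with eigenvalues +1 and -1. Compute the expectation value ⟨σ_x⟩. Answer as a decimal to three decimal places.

⟨σ_x⟩ = 2 Re(a* b)/(|a|²+|b|²) with a = -5, b = -1.
a* b = 5, so ⟨σ_x⟩ = 10/26.

0.385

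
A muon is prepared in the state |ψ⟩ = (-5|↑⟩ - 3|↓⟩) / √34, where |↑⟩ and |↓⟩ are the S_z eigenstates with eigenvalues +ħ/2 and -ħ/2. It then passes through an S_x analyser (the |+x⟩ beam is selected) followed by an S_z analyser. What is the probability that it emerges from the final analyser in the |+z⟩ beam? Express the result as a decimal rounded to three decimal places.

First analyser (S_x): P(|+x⟩) = |⟨+x|ψ⟩|² = 64/68.
After stage 1 the state is |+x⟩; P(|+z⟩) = |⟨+z|+x⟩|² = 1/2.
Joint probability = 64/68 × 1/2 = 0.471.

0.471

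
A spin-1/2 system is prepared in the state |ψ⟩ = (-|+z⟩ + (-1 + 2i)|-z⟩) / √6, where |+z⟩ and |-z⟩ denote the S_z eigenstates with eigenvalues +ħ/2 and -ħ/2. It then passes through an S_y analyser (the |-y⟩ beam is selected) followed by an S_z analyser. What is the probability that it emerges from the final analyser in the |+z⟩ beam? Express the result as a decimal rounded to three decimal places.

0.417

First analyser (S_y): P(|-y⟩) = |⟨-y|ψ⟩|² = 10/12.
After stage 1 the state is |-y⟩; P(|+z⟩) = |⟨+z|-y⟩|² = 1/2.
Joint probability = 10/12 × 1/2 = 0.417.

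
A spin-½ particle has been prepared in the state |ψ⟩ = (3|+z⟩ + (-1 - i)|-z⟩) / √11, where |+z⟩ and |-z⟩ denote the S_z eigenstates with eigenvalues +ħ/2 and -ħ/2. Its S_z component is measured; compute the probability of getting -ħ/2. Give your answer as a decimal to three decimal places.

The -ħ/2 outcome corresponds to |-z⟩. Its amplitude in |ψ⟩ is (-1 - i)/√11.
P = |-1 - i|² / 11 = 2/11.

0.182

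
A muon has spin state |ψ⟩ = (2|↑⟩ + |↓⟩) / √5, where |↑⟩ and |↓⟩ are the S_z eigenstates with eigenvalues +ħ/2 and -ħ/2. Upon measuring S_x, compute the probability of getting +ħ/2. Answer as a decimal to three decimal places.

|+x⟩ = (|↑⟩ + |↓⟩)/√2, so ⟨+x|ψ⟩ = (3) / (√2·√5).
P = |3|² / 10 = 9/10.

0.900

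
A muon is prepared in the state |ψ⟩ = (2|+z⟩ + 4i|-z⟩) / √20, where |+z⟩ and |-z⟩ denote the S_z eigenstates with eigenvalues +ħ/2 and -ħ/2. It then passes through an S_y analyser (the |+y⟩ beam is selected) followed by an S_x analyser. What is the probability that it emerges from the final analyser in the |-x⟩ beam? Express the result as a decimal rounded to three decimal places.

0.450

First analyser (S_y): P(|+y⟩) = |⟨+y|ψ⟩|² = 36/40.
After stage 1 the state is |+y⟩; P(|-x⟩) = |⟨-x|+y⟩|² = 1/2.
Joint probability = 36/40 × 1/2 = 0.450.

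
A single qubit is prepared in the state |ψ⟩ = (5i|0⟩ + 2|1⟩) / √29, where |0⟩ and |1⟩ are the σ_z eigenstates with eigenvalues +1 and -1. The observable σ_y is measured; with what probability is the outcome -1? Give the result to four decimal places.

|-y⟩ = (|0⟩ - i|1⟩)/√2, so ⟨-y|ψ⟩ = (7i) / (√2·√29).
P = |7i|² / 58 = 49/58.

0.8448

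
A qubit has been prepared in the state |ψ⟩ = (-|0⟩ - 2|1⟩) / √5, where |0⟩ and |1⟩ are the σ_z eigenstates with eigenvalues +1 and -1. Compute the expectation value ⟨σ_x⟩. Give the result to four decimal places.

⟨σ_x⟩ = 2 Re(a* b)/(|a|²+|b|²) with a = -1, b = -2.
a* b = 2, so ⟨σ_x⟩ = 4/5.

0.8000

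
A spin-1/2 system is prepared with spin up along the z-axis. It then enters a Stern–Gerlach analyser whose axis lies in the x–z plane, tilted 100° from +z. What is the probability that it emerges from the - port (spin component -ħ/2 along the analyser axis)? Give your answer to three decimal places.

0.587

For spin-½, the probability of finding spin-up along an axis at angle θ to the initial spin direction is cos²(θ/2); spin-down is sin²(θ/2).
θ = 100°, so P = sin²(50°) ≈ 0.587.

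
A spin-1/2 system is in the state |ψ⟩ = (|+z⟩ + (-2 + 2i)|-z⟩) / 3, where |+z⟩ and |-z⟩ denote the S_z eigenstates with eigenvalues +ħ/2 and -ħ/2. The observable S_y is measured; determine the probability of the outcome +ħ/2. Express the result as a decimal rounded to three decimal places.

|+y⟩ = (|+z⟩ + i|-z⟩)/√2, so ⟨+y|ψ⟩ = (3 + 2i) / (√2·3).
P = |3 + 2i|² / 18 = 13/18.

0.722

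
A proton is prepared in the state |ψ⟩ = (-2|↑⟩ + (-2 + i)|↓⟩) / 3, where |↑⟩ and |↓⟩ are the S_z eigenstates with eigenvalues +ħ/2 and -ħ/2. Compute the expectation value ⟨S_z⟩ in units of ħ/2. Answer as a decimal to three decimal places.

⟨σ_z⟩ = |a|² - |b|² divided by |a|²+|b|², with a, b the |↑⟩, |↓⟩ amplitudes.
= (4 - 5)/9 = -1/9.
⟨S_z⟩ = (ħ/2)·⟨σ_z⟩.

-0.111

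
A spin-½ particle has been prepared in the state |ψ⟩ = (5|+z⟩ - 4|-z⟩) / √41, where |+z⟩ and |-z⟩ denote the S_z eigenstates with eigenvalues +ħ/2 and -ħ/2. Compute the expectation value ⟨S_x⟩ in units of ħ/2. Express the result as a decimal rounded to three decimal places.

⟨σ_x⟩ = 2 Re(a* b)/(|a|²+|b|²) with a = 5, b = -4.
a* b = -20, so ⟨σ_x⟩ = -40/41.
⟨S_x⟩ = (ħ/2)·⟨σ_x⟩.

-0.976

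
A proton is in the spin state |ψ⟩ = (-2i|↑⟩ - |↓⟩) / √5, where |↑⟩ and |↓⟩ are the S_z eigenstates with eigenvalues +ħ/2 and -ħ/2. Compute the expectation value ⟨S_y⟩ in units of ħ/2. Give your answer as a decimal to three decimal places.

-0.800

⟨σ_y⟩ = 2 Im(a* b)/(|a|²+|b|²) with a = -2i, b = -1.
a* b = -2i, so ⟨σ_y⟩ = -4/5.
⟨S_y⟩ = (ħ/2)·⟨σ_y⟩.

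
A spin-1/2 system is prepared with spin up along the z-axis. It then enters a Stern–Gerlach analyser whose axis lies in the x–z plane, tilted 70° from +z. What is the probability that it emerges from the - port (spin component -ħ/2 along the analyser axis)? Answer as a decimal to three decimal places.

For spin-½, the probability of finding spin-up along an axis at angle θ to the initial spin direction is cos²(θ/2); spin-down is sin²(θ/2).
θ = 70°, so P = sin²(35°) ≈ 0.329.

0.329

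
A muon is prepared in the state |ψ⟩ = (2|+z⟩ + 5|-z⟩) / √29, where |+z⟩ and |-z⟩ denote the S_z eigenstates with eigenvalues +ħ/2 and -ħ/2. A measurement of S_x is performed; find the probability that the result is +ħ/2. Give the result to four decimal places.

|+x⟩ = (|+z⟩ + |-z⟩)/√2, so ⟨+x|ψ⟩ = (7) / (√2·√29).
P = |7|² / 58 = 49/58.

0.8448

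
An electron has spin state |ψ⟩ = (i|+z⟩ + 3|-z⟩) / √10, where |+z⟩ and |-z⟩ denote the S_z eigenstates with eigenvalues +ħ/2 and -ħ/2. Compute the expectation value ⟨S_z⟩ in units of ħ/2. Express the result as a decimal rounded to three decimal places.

⟨σ_z⟩ = |a|² - |b|² divided by |a|²+|b|², with a, b the |+z⟩, |-z⟩ amplitudes.
= (1 - 9)/10 = -8/10.
⟨S_z⟩ = (ħ/2)·⟨σ_z⟩.

-0.800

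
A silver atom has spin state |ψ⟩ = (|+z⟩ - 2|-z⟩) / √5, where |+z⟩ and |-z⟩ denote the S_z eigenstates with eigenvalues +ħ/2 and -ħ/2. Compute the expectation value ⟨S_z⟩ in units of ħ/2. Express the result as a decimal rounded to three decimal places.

-0.600

⟨σ_z⟩ = |a|² - |b|² divided by |a|²+|b|², with a, b the |+z⟩, |-z⟩ amplitudes.
= (1 - 4)/5 = -3/5.
⟨S_z⟩ = (ħ/2)·⟨σ_z⟩.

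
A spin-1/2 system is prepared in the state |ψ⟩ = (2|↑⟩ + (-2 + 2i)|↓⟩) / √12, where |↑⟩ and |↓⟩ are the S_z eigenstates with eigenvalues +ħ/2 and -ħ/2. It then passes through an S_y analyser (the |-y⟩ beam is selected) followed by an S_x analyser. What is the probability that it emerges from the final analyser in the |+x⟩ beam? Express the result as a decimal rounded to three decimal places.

First analyser (S_y): P(|-y⟩) = |⟨-y|ψ⟩|² = 4/24.
After stage 1 the state is |-y⟩; P(|+x⟩) = |⟨+x|-y⟩|² = 1/2.
Joint probability = 4/24 × 1/2 = 0.083.

0.083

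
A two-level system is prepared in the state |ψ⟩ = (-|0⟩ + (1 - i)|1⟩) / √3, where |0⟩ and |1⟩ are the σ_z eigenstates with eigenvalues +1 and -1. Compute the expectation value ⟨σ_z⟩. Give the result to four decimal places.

⟨σ_z⟩ = |a|² - |b|² divided by |a|²+|b|², with a, b the |0⟩, |1⟩ amplitudes.
= (1 - 2)/3 = -1/3.

-0.3333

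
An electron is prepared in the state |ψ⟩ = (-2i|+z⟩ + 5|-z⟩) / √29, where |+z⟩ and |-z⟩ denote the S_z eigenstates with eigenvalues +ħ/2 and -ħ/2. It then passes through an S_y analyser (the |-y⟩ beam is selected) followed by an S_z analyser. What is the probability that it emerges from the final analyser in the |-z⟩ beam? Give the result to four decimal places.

0.0776

First analyser (S_y): P(|-y⟩) = |⟨-y|ψ⟩|² = 9/58.
After stage 1 the state is |-y⟩; P(|-z⟩) = |⟨-z|-y⟩|² = 1/2.
Joint probability = 9/58 × 1/2 = 0.0776.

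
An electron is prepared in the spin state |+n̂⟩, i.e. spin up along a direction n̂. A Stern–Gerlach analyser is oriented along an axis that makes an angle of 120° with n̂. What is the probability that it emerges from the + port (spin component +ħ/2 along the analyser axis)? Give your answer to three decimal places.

For spin-½, the probability of finding spin-up along an axis at angle θ to the initial spin direction is cos²(θ/2); spin-down is sin²(θ/2).
θ = 120°, so P = cos²(60°) ≈ 0.250.

0.250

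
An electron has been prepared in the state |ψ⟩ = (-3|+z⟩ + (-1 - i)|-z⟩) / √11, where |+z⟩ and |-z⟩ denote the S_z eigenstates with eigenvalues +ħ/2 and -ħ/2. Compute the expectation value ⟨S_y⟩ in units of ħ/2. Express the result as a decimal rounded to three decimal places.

0.545

⟨σ_y⟩ = 2 Im(a* b)/(|a|²+|b|²) with a = -3, b = (-1 - i).
a* b = (3 + 3i), so ⟨σ_y⟩ = 6/11.
⟨S_y⟩ = (ħ/2)·⟨σ_y⟩.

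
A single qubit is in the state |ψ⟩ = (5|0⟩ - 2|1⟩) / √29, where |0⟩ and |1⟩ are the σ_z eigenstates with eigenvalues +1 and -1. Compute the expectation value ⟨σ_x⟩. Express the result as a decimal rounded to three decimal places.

⟨σ_x⟩ = 2 Re(a* b)/(|a|²+|b|²) with a = 5, b = -2.
a* b = -10, so ⟨σ_x⟩ = -20/29.

-0.690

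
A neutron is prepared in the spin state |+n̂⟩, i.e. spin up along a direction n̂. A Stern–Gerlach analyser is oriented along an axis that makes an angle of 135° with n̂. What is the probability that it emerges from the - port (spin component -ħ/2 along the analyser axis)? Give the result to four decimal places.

0.8536

For spin-½, the probability of finding spin-up along an axis at angle θ to the initial spin direction is cos²(θ/2); spin-down is sin²(θ/2).
θ = 135°, so P = sin²(67.5°) ≈ 0.8536.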